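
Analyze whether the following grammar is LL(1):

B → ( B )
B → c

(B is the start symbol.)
Yes, the grammar is LL(1).

A grammar is LL(1) if for each non-terminal N with multiple productions, the predict sets of those productions are pairwise disjoint, where PREDICT(N → α) = (FIRST(α) \ {ε}) ∪ (FOLLOW(N) if α ⇒* ε).

For B:
  PREDICT(B → '(' B ')') = { '(' }
  PREDICT(B → c) = { 'c' }

All predict sets are disjoint. The grammar IS LL(1).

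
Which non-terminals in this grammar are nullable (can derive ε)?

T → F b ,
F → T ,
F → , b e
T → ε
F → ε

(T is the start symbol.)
{ 'F', 'T' }

ε-productions: T → ε, F → ε
So T, F are immediately nullable.
Every non-terminal is now nullable.
Nullable = { 'F', 'T' }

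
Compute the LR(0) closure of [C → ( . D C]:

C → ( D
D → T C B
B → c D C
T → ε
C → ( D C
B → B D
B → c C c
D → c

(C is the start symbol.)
To compute CLOSURE, for each item [A → α.Bβ] where B is a non-terminal, add [B → .γ] for all productions B → γ; repeat for the newly added items until nothing changes.

Start with: [C → ( . D C]
  [C → ( . D C] has the dot before D: add [D → . T C B], [D → . c]
  [D → . T C B] has the dot before T: add [T → .]
No further items can be added.

CLOSURE = { [C → ( . D C], [D → . T C B], [D → . c], [T → .] }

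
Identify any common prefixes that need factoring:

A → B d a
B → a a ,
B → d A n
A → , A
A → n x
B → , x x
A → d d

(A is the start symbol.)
No, left-factoring is not needed

Left-factoring is needed when two productions for the same non-terminal
share a common prefix on the right-hand side.

Productions for A:
  A → B d a
  A → , A
  A → n x
  A → d d
Productions for B:
  B → a a ,
  B → d A n
  B → , x x

No common prefixes found.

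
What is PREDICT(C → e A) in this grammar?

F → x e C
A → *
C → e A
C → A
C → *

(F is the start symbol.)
PREDICT(C → e A) = (FIRST(RHS) \ {ε}) ∪ (FOLLOW(C) if ε ∈ FIRST(RHS), i.e. RHS ⇒* ε)
FIRST(e A) = { 'e' }
ε ∉ FIRST(e A), so FOLLOW(C) is not added.
PREDICT(C → e A) = { 'e' }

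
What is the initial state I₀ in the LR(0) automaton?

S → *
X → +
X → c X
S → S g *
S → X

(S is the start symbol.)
First, augment the grammar with S' → S
I₀ = CLOSURE({ [S' → . S] }):
  [S' → . S] has the dot before S: add [S → . *], [S → . S g *], [S → . X]
  [S → . X] has the dot before X: add [X → . +], [X → . c X]
No further items can be added.

I₀ = { [S → . *], [S → . S g *], [S → . X], [S' → . S], [X → . +], [X → . c X] }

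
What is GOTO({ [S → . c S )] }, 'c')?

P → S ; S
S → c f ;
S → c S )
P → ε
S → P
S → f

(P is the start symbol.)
GOTO(I, 'c') = CLOSURE({ [A → αX.β] : [A → α.Xβ] ∈ I, X = 'c' })

Items with dot before 'c', with the dot advanced:
  [S → . c S )] → [S → c . S )]
Closure of the advanced items:
  [S → c . S )] has the dot before S: add [S → . c f ;], [S → . c S )], [S → . P], [S → . f]
  [S → . P] has the dot before P: add [P → . S ; S], [P → .]

GOTO = { [P → . S ; S], [P → .], [S → . P], [S → . c S )], [S → . c f ;], [S → . f], [S → c . S )] }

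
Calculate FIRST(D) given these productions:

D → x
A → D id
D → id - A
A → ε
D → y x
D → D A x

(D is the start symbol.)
To compute FIRST(D), examine every production with D on the left-hand side, reading each right-hand side left to right until a non-nullable symbol is reached.

From D → x:
  - x is a terminal: add 'x' and stop
From D → id - A:
  - id is a terminal: add 'id' and stop
From D → y x:
  - y is a terminal: add 'y' and stop
From D → D A x:
  - D is the symbol being defined: contributes nothing new
    D is not nullable, so stop

Collecting: FIRST(D) = { 'id', 'x', 'y' }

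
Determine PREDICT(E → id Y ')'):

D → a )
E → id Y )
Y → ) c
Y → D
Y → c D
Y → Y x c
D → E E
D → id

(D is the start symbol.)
PREDICT(E → id Y ')') = (FIRST(RHS) \ {ε}) ∪ (FOLLOW(E) if ε ∈ FIRST(RHS), i.e. RHS ⇒* ε)
FIRST(id Y ')') = { 'id' }
ε ∉ FIRST(id Y ')'), so FOLLOW(E) is not added.
PREDICT(E → id Y ')') = { 'id' }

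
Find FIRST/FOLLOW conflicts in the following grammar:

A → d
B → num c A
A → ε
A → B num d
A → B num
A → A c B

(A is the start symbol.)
Yes. A → B num d with FOLLOW(A) on { 'num' }; A → B num with FOLLOW(A) on { 'num' }; A → A c B with FOLLOW(A) on { 'c', 'num' }

Nullable non-terminals: A.
FIRST sets used below: FIRST(B) = { 'num' }, FIRST(A) = { 'c', 'd', 'num', ε }

A: nullable alternative(s) A → ε; FOLLOW(A) = { $, 'c', 'num' }
  A → d: FIRST \ {ε} = { 'd' } — disjoint from FOLLOW(A)
  A → ε: FIRST \ {ε} = { } — this is the only nullable alternative, skip
  A → B num d: FIRST \ {ε} = { 'num' } — overlaps FOLLOW(A) on { 'num' }: CONFLICT
  A → B num: FIRST \ {ε} = { 'num' } — overlaps FOLLOW(A) on { 'num' }: CONFLICT
  A → A c B: FIRST \ {ε} = { 'c', 'd', 'num' } — overlaps FOLLOW(A) on { 'c', 'num' }: CONFLICT

B has no nullable alternative, so no FIRST/FOLLOW check is needed there.

So the grammar has 3 FIRST/FOLLOW conflicts (marked CONFLICT above).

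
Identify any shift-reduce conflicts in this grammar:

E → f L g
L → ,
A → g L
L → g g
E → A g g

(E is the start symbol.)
Augment with E' → E and build the canonical LR(0) collection (I0 = CLOSURE({[E' → . E]}), then GOTO on every symbol after a dot until no new states appear). It has 13 states:
  I0: { [A → . g L], [E → . A g g], [E → . f L g], [E' → . E] }  — shift
  I1: { [E → A . g g] }  — shift
  I2: { [E' → E .] }  — accept
  I3: { [E → f . L g], [L → . ,], [L → . g g] }  — shift
  I4: { [A → g . L], [L → . ,], [L → . g g] }  — shift
  I5: { [L → , .] }  — reduce
  I6: { [A → g L .] }  — reduce
  I7: { [L → g . g] }  — shift
  I8: { [L → g g .] }  — reduce
  I9: { [E → f L . g] }  — shift
  I10: { [E → f L g .] }  — reduce
  I11: { [E → A g . g] }  — shift
  I12: { [E → A g g .] }  — reduce

No state contains both a complete item and a shift item.

Answer: No shift-reduce conflicts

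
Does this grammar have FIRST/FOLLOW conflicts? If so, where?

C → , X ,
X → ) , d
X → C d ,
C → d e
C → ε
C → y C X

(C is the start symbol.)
Yes. C → ',' X ',' with FOLLOW(C) on { ',' }; C → d e with FOLLOW(C) on { 'd' }; C → y C X with FOLLOW(C) on { 'y' }

A FIRST/FOLLOW conflict occurs when a non-terminal N has a nullable alternative N → β (β ⇒* ε) and another alternative N → α with FIRST(α) ∩ FOLLOW(N) ≠ ∅: on such a lookahead the parser cannot decide between expanding α and letting N vanish via β.

Nullable non-terminals: C.

C: nullable alternative(s) C → ε; FOLLOW(C) = { $, ')', ',', 'd', 'y' }
  C → , X ,: FIRST \ {ε} = { ',' } — overlaps FOLLOW(C) on { ',' }: CONFLICT
  C → d e: FIRST \ {ε} = { 'd' } — overlaps FOLLOW(C) on { 'd' }: CONFLICT
  C → ε: FIRST \ {ε} = { } — this is the only nullable alternative, skip
  C → y C X: FIRST \ {ε} = { 'y' } — overlaps FOLLOW(C) on { 'y' }: CONFLICT

X has no nullable alternative, so no FIRST/FOLLOW check is needed there.

So the grammar has 3 FIRST/FOLLOW conflicts (marked CONFLICT above).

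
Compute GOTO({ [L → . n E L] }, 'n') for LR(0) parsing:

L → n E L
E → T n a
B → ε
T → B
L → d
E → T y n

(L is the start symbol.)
{ [B → .], [E → . T n a], [E → . T y n], [L → n . E L], [T → . B] }

GOTO(I, 'n') = CLOSURE({ [A → αX.β] : [A → α.Xβ] ∈ I, X = 'n' })

Items with dot before 'n', with the dot advanced:
  [L → . n E L] → [L → n . E L]
Closure of the advanced items:
  [L → n . E L] has the dot before E: add [E → . T n a], [E → . T y n]
  [E → . T n a] has the dot before T: add [T → . B]
  [T → . B] has the dot before B: add [B → .]

GOTO = { [B → .], [E → . T n a], [E → . T y n], [L → n . E L], [T → . B] }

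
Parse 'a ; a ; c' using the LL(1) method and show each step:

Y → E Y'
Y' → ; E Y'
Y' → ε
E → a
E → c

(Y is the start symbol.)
LL(1) parsing maintains a stack (initially the start symbol over $) and the input. At each step: if the stack top is a terminal, match it against the current input token; if it is a non-terminal N, replace it with the RHS of M[N, lookahead] (the unique production whose predict set contains the lookahead).

Stack is shown with the top on the left.

Stack     Input        Action
-----------------------------
Y $       a ; a ; c $  output Y → E Y'
E Y' $    a ; a ; c $  output E → a
a Y' $    a ; a ; c $  match 'a'
Y' $      ; a ; c $    output Y' → ; E Y'
; E Y' $  ; a ; c $    match ';'
E Y' $    a ; c $      output E → a
a Y' $    a ; c $      match 'a'
Y' $      ; c $        output Y' → ; E Y'
; E Y' $  ; c $        match ';'
E Y' $    c $          output E → c
c Y' $    c $          match 'c'
Y' $      $            output Y' → ε
$         $            accept

The string is accepted.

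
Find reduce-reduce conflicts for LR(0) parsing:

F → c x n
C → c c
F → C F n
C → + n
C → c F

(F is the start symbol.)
A reduce-reduce conflict occurs when an LR(0) state has two complete items [A → α .] and [B → β .] — both call for a reduction, and with no lookahead the parser cannot choose between them.

Augment with F' → F and build the canonical LR(0) collection (I0 = CLOSURE({[F' → . F]}), then GOTO on every symbol after a dot until no new states appear). It has 12 states:
  I0: { [C → . + n], [C → . c F], [C → . c c], [F → . C F n], [F → . c x n], [F' → . F] }  — shift
  I1: { [C → + . n] }  — shift
  I2: { [C → . + n], [C → . c F], [C → . c c], [F → . C F n], [F → . c x n], [F → C . F n] }  — shift
  I3: { [F' → F .] }  — accept
  I4: { [C → . + n], [C → . c F], [C → . c c], [C → c . F], [C → c . c], [F → . C F n], [F → . c x n], [F → c . x n] }  — shift
  I5: { [C → c F .] }  — reduce
  I6: { [C → . + n], [C → . c F], [C → . c c], [C → c . F], [C → c . c], [C → c c .], [F → . C F n], [F → . c x n], [F → c . x n] }  — shift, reduce
  I7: { [F → c x . n] }  — shift
  I8: { [F → c x n .] }  — reduce
  I9: { [F → C F . n] }  — shift
  I10: { [F → C F n .] }  — reduce
  I11: { [C → + n .] }  — reduce

No state contains more than one complete item.

Answer: No reduce-reduce conflicts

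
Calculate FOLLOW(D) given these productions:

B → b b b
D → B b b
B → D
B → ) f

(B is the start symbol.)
To compute FOLLOW(D), find every occurrence of D on a right-hand side N → α D β: add FIRST(β) \ {ε}, and if β is empty or nullable also add FOLLOW(N). Iterate to a fixed point.

In B → D: D is at the end, add FOLLOW(B)

The FOLLOW sets referred to above (computed the same way, to a fixed point):
  FOLLOW(B) = { $, 'b' }

Taking the union: FOLLOW(D) = { $, 'b' }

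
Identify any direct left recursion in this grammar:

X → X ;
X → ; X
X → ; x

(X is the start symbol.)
Direct left recursion occurs when N → N α for some non-terminal N (the right-hand side begins with the left-hand side itself).

X → X ;: LEFT RECURSIVE (starts with X)
X → ; X: starts with ';'
X → ; x: starts with ';'

The grammar has direct left recursion on: X.

Answer: Yes, X is left-recursive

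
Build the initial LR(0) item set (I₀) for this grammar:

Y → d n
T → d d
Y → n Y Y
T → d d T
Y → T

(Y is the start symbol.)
First, augment the grammar with Y' → Y
I₀ = CLOSURE({ [Y' → . Y] }):
  [Y' → . Y] has the dot before Y: add [Y → . d n], [Y → . n Y Y], [Y → . T]
  [Y → . T] has the dot before T: add [T → . d d], [T → . d d T]
No further items can be added.

I₀ = { [T → . d d T], [T → . d d], [Y → . T], [Y → . d n], [Y → . n Y Y], [Y' → . Y] }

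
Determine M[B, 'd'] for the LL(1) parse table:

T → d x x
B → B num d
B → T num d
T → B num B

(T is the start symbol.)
To find M[B, 'd'], we find productions for B where 'd' is in the predict set (PREDICT(N → α) = (FIRST(α) \ {ε}) ∪ (FOLLOW(N) if α ⇒* ε)).

Relevant sets:
  FIRST(B) = { 'd' }
  FIRST(T) = { 'd' }

B → B num d: PREDICT = { 'd' }
  'd' is in predict set, so this production goes in M[B, 'd']
B → T num d: PREDICT = { 'd' }
  'd' is in predict set, so this production goes in M[B, 'd']

M[B, 'd'] = B → B num d, B → T num d  (a multiply-defined cell — the grammar is not LL(1))

Answer: B → B num d, B → T num d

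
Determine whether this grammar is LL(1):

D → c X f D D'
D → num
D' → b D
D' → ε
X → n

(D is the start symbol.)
No. Predict set conflict for D': { 'b' }

A grammar is LL(1) if for each non-terminal N with multiple productions, the predict sets of those productions are pairwise disjoint, where PREDICT(N → α) = (FIRST(α) \ {ε}) ∪ (FOLLOW(N) if α ⇒* ε).

Relevant sets:
  FOLLOW(D') = { $, 'b' }

For D:
  PREDICT(D → c X f D D') = { 'c' }
  PREDICT(D → num) = { 'num' }
For D':
  PREDICT(D' → b D) = { 'b' }
  PREDICT(D' → ε) = { $, 'b' }
X has a single production, so nothing to check there.

Conflict found: Predict set conflict for D': { 'b' }
The grammar is NOT LL(1).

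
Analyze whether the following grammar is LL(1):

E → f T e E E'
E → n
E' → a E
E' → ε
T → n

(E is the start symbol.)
No. Predict set conflict for E': { 'a' }

A grammar is LL(1) if for each non-terminal N with multiple productions, the predict sets of those productions are pairwise disjoint, where PREDICT(N → α) = (FIRST(α) \ {ε}) ∪ (FOLLOW(N) if α ⇒* ε).

Relevant sets:
  FOLLOW(E') = { $, 'a' }

For E:
  PREDICT(E → f T e E E') = { 'f' }
  PREDICT(E → n) = { 'n' }
For E':
  PREDICT(E' → a E) = { 'a' }
  PREDICT(E' → ε) = { $, 'a' }
T has a single production, so nothing to check there.

Conflict found: Predict set conflict for E': { 'a' }
The grammar is NOT LL(1).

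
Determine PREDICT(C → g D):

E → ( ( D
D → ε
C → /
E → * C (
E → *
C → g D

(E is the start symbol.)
PREDICT(C → g D) = (FIRST(RHS) \ {ε}) ∪ (FOLLOW(C) if ε ∈ FIRST(RHS), i.e. RHS ⇒* ε)
FIRST(g D) = { 'g' }
ε ∉ FIRST(g D), so FOLLOW(C) is not added.
PREDICT(C → g D) = { 'g' }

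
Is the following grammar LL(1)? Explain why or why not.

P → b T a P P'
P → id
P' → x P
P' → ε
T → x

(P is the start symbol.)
A grammar is LL(1) if for each non-terminal N with multiple productions, the predict sets of those productions are pairwise disjoint, where PREDICT(N → α) = (FIRST(α) \ {ε}) ∪ (FOLLOW(N) if α ⇒* ε).

Relevant sets:
  FOLLOW(P') = { $, 'x' }

For P:
  PREDICT(P → b T a P P') = { 'b' }
  PREDICT(P → id) = { 'id' }
For P':
  PREDICT(P' → x P) = { 'x' }
  PREDICT(P' → ε) = { $, 'x' }
T has a single production, so nothing to check there.

Conflict found: Predict set conflict for P': { 'x' }
The grammar is NOT LL(1).

Answer: No. Predict set conflict for P': { 'x' }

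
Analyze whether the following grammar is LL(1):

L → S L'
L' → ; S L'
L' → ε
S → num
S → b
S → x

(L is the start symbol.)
Yes, the grammar is LL(1).

Relevant sets:
  FOLLOW(L') = { $ }

For L':
  PREDICT(L' → ';' S L') = { ';' }
  PREDICT(L' → ε) = { $ }
For S:
  PREDICT(S → num) = { 'num' }
  PREDICT(S → b) = { 'b' }
  PREDICT(S → x) = { 'x' }
L has a single production, so nothing to check there.

All predict sets are disjoint. The grammar IS LL(1).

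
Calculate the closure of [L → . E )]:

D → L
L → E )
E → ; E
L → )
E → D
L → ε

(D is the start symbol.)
{ [D → . L], [E → . ; E], [E → . D], [L → . )], [L → . E )], [L → .] }

Start with: [L → . E )]
  [L → . E )] has the dot before E: add [E → . ; E], [E → . D]
  [E → . D] has the dot before D: add [D → . L]
  [D → . L] has the dot before L: add [L → . )], [L → .]
No further items can be added.

CLOSURE = { [D → . L], [E → . ; E], [E → . D], [L → . )], [L → . E )], [L → .] }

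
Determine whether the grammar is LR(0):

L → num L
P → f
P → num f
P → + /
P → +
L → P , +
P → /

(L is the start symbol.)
A grammar is LR(0) if no state in the canonical LR(0) collection has:
  - both a shift item (dot before a terminal) and a complete item (shift-reduce conflict), or
  - two or more complete items (reduce-reduce conflict; the accept item [L' → L .] counts as a complete item here).

Augment with L' → L and build the canonical LR(0) collection (I0 = CLOSURE({[L' → . L]}), then GOTO on every symbol after a dot until no new states appear). It has 12 states:
  I0: { [L → . P , +], [L → . num L], [L' → . L], [P → . + /], [P → . +], [P → . /], [P → . f], [P → . num f] }  — shift
  I1: { [P → + . /], [P → + .] }  — shift, reduce
  I2: { [P → / .] }  — reduce
  I3: { [L' → L .] }  — accept
  I4: { [L → P . , +] }  — shift
  I5: { [P → f .] }  — reduce
  I6: { [L → . P , +], [L → . num L], [L → num . L], [P → . + /], [P → . +], [P → . /], [P → . f], [P → . num f], [P → num . f] }  — shift
  I7: { [L → num L .] }  — reduce
  I8: { [P → f .], [P → num f .] }  — 2 reduces
  I9: { [L → P , . +] }  — shift
  I10: { [L → P , + .] }  — reduce
  I11: { [P → + / .] }  — reduce

Conflict in state I1:
  Shift-reduce conflict between [P → + .] and [P → + . /]
So the grammar is NOT LR(0).

Answer: No. Shift-reduce conflict between [P → + .] and [P → + . /]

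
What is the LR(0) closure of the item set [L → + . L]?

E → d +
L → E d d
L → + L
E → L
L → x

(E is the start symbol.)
To compute CLOSURE, for each item [A → α.Bβ] where B is a non-terminal, add [B → .γ] for all productions B → γ; repeat for the newly added items until nothing changes.

Start with: [L → + . L]
  [L → + . L] has the dot before L: add [L → . E d d], [L → . + L], [L → . x]
  [L → . E d d] has the dot before E: add [E → . d +], [E → . L]
No further items can be added.

CLOSURE = { [E → . L], [E → . d +], [L → + . L], [L → . + L], [L → . E d d], [L → . x] }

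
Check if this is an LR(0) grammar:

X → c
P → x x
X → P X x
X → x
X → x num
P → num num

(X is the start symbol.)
No. Shift-reduce conflict between [X → x .] and [P → x . x]

A grammar is LR(0) if no state in the canonical LR(0) collection has:
  - both a shift item (dot before a terminal) and a complete item (shift-reduce conflict), or
  - two or more complete items (reduce-reduce conflict; the accept item [X' → X .] counts as a complete item here).

Augment with X' → X and build the canonical LR(0) collection (I0 = CLOSURE({[X' → . X]}), then GOTO on every symbol after a dot until no new states appear). It has 11 states:
  I0: { [P → . num num], [P → . x x], [X → . P X x], [X → . c], [X → . x num], [X → . x], [X' → . X] }  — shift
  I1: { [P → . num num], [P → . x x], [X → . P X x], [X → . c], [X → . x num], [X → . x], [X → P . X x] }  — shift
  I2: { [X' → X .] }  — accept
  I3: { [X → c .] }  — reduce
  I4: { [P → num . num] }  — shift
  I5: { [P → x . x], [X → x . num], [X → x .] }  — shift, reduce
  I6: { [X → x num .] }  — reduce
  I7: { [P → x x .] }  — reduce
  I8: { [P → num num .] }  — reduce
  I9: { [X → P X . x] }  — shift
  I10: { [X → P X x .] }  — reduce

Conflict in state I5:
  Shift-reduce conflict between [X → x .] and [P → x . x]
So the grammar is NOT LR(0).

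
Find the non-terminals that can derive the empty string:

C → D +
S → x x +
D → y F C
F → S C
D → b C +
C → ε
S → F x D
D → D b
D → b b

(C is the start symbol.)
{ 'C' }

A non-terminal is nullable if it can derive ε (the empty string): either it has an ε-production, or it has a production whose right-hand side consists entirely of nullable non-terminals.

ε-productions: C → ε
So C is immediately nullable.
No further non-terminal can be added: every production for the remaining non-terminals contains a terminal or a non-nullable non-terminal.
Nullable = { 'C' }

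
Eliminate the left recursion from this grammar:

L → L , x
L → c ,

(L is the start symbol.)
L is directly left-recursive. The standard transformation for
  A → A α₁ | ... | A α_m | β₁ | ... | β_n
is
  A  → β₁ A' | ... | β_n A'
  A' → α₁ A' | ... | α_m A' | ε

L → c , becomes L → c , L'
L → L , x becomes L' → , x L'
Add L' → ε

Resulting grammar:
L → c , L'
L' → , x L'
L' → ε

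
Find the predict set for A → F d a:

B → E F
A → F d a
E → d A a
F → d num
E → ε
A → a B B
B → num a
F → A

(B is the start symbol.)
{ 'a', 'd' }

PREDICT(A → F d a) = (FIRST(RHS) \ {ε}) ∪ (FOLLOW(A) if ε ∈ FIRST(RHS), i.e. RHS ⇒* ε)
FIRST(F) = { 'a', 'd' }
FIRST(F d a) = { 'a', 'd' }
ε ∉ FIRST(F d a), so FOLLOW(A) is not added.
PREDICT(A → F d a) = { 'a', 'd' }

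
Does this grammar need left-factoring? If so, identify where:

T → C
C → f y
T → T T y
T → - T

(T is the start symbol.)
Left-factoring is needed when two productions for the same non-terminal
share a common prefix on the right-hand side.

Productions for T:
  T → C
  T → T T y
  T → - T

No common prefixes found.

Answer: No, left-factoring is not needed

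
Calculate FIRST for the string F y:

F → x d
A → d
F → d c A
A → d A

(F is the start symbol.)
{ 'd', 'x' }

FIRST sets of the non-terminals involved (from the grammar, by fixed-point iteration):
  FIRST(F) = { 'd', 'x' }

To compute FIRST(F y), process the symbols left to right:
Symbol F is a non-terminal. Add FIRST(F) \ {ε} = { 'd', 'x' }
F is not nullable (ε ∉ FIRST(F)), so stop here.
FIRST(F y) = { 'd', 'x' }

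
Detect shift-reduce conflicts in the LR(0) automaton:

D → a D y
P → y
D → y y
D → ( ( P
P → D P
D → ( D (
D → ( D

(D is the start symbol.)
Yes — I9: [D → ( D .] vs [D → ( D . (]; I11: [D → ( D .] vs [D → . ( ( P]; I13: [P → y .] vs [D → y . y]; I14: [D → ( D ( .] vs [D → . ( ( P]

Augment with D' → D and build the canonical LR(0) collection (I0 = CLOSURE({[D' → . D]}), then GOTO on every symbol after a dot until no new states appear). It has 17 states:
  I0: { [D → . ( ( P], [D → . ( D (], [D → . ( D], [D → . a D y], [D → . y y], [D' → . D] }  — shift
  I1: { [D → ( . ( P], [D → ( . D (], [D → ( . D], [D → . ( ( P], [D → . ( D (], [D → . ( D], [D → . a D y], [D → . y y] }  — shift
  I2: { [D' → D .] }  — accept
  I3: { [D → . ( ( P], [D → . ( D (], [D → . ( D], [D → . a D y], [D → . y y], [D → a . D y] }  — shift
  I4: { [D → y . y] }  — shift
  I5: { [D → y y .] }  — reduce
  I6: { [D → a D . y] }  — shift
  I7: { [D → a D y .] }  — reduce
  I8: { [D → ( ( . P], [D → ( . ( P], [D → ( . D (], [D → ( . D], [D → . ( ( P], [D → . ( D (], [D → . ( D], [D → . a D y], [D → . y y], [P → . D P], [P → . y] }  — shift
  I9: { [D → ( D . (], [D → ( D .] }  — shift, reduce
  I10: { [D → ( D ( .] }  — reduce
  I11: { [D → ( D . (], [D → ( D .], [D → . ( ( P], [D → . ( D (], [D → . ( D], [D → . a D y], [D → . y y], [P → . D P], [P → . y], [P → D . P] }  — shift, reduce
  I12: { [D → ( ( P .] }  — reduce
  I13: { [D → y . y], [P → y .] }  — shift, reduce
  I14: { [D → ( . ( P], [D → ( . D (], [D → ( . D], [D → ( D ( .], [D → . ( ( P], [D → . ( D (], [D → . ( D], [D → . a D y], [D → . y y] }  — shift, reduce
  I15: { [D → . ( ( P], [D → . ( D (], [D → . ( D], [D → . a D y], [D → . y y], [P → . D P], [P → . y], [P → D . P] }  — shift
  I16: { [P → D P .] }  — reduce

I9 contains reduce item [D → ( D .] and shift item [D → ( D . (] — shift-reduce conflict.
I11 contains reduce item [D → ( D .] and shift items [D → . ( ( P], [D → . ( D], [D → . ( D (], [D → ( D . (], [D → . a D y], [D → . y y], [P → . y] — shift-reduce conflict.
I13 contains reduce item [P → y .] and shift item [D → y . y] — shift-reduce conflict.
I14 contains reduce item [D → ( D ( .] and shift items [D → . ( ( P], [D → ( . ( P], [D → . ( D], [D → . ( D (], [D → . a D y], [D → . y y] — shift-reduce conflict.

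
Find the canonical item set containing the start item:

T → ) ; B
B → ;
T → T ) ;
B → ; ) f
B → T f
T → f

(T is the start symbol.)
First, augment the grammar with T' → T
I₀ = CLOSURE({ [T' → . T] }):
  [T' → . T] has the dot before T: add [T → . ) ; B], [T → . T ) ;], [T → . f]
No further items can be added.

I₀ = { [T → . ) ; B], [T → . T ) ;], [T → . f], [T' → . T] }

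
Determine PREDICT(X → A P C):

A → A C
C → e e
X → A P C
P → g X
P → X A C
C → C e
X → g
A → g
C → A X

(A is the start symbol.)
PREDICT(X → A P C) = (FIRST(RHS) \ {ε}) ∪ (FOLLOW(X) if ε ∈ FIRST(RHS), i.e. RHS ⇒* ε)
FIRST(A) = { 'g' }
FIRST(A P C) = { 'g' }
ε ∉ FIRST(A P C), so FOLLOW(X) is not added.
PREDICT(X → A P C) = { 'g' }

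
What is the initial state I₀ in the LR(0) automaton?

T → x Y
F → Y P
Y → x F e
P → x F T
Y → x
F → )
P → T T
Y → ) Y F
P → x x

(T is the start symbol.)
First, augment the grammar with T' → T
I₀ = CLOSURE({ [T' → . T] }):
  [T' → . T] has the dot before T: add [T → . x Y]
No further items can be added.

I₀ = { [T → . x Y], [T' → . T] }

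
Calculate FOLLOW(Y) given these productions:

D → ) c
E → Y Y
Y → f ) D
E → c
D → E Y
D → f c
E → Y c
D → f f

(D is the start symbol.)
In E → Y Y: Y is followed by Y, add FIRST(Y) \ {ε} = { 'f' }
In E → Y Y: Y is at the end, add FOLLOW(E)
In D → E Y: Y is at the end, add FOLLOW(D)
In E → Y c: Y is followed by c, add FIRST(c) \ {ε} = { 'c' }

The FOLLOW sets referred to above (computed the same way, to a fixed point):
  FOLLOW(E) = { 'f' }
  FOLLOW(D) = { $, 'c', 'f' }

Taking the union: FOLLOW(Y) = { $, 'c', 'f' }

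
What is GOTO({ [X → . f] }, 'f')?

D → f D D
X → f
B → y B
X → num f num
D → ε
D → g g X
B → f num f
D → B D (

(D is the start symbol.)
GOTO(I, 'f') = CLOSURE({ [A → αX.β] : [A → α.Xβ] ∈ I, X = 'f' })

Items with dot before 'f', with the dot advanced:
  [X → . f] → [X → f .]
Closure adds nothing (no advanced item has the dot before a non-terminal).

GOTO = { [X → f .] }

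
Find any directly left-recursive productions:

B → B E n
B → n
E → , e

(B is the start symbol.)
Yes, B is left-recursive

B → B E n: LEFT RECURSIVE (starts with B)
B → n: starts with n
E → , e: starts with ','

The grammar has direct left recursion on: B.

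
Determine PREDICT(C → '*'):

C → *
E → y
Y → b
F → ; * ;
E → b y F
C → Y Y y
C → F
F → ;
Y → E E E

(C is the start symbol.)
{ '*' }

PREDICT(C → '*') = (FIRST(RHS) \ {ε}) ∪ (FOLLOW(C) if ε ∈ FIRST(RHS), i.e. RHS ⇒* ε)
FIRST('*') = { '*' }
ε ∉ FIRST('*'), so FOLLOW(C) is not added.
PREDICT(C → '*') = { '*' }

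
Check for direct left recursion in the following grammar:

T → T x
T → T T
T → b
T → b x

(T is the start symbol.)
T → T x: LEFT RECURSIVE (starts with T)
T → T T: LEFT RECURSIVE (starts with T)
T → b: starts with b
T → b x: starts with b

The grammar has direct left recursion on: T.

Answer: Yes, T is left-recursive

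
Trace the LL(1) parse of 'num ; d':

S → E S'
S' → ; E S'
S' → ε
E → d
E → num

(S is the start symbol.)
LL(1) parsing maintains a stack (initially the start symbol over $) and the input. At each step: if the stack top is a terminal, match it against the current input token; if it is a non-terminal N, replace it with the RHS of M[N, lookahead] (the unique production whose predict set contains the lookahead).

Stack is shown with the top on the left.

Stack     Input      Action
---------------------------
S $       num ; d $  output S → E S'
E S' $    num ; d $  output E → num
num S' $  num ; d $  match 'num'
S' $      ; d $      output S' → ; E S'
; E S' $  ; d $      match ';'
E S' $    d $        output E → d
d S' $    d $        match 'd'
S' $      $          output S' → ε
$         $          accept

The string is accepted.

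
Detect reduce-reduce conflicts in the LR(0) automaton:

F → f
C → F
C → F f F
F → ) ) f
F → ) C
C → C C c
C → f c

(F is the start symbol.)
A reduce-reduce conflict occurs when an LR(0) state has two complete items [A → α .] and [B → β .] — both call for a reduction, and with no lookahead the parser cannot choose between them.

Augment with F' → F and build the canonical LR(0) collection (I0 = CLOSURE({[F' → . F]}), then GOTO on every symbol after a dot until no new states appear). It has 14 states:
  I0: { [F → . ) ) f], [F → . ) C], [F → . f], [F' → . F] }  — shift
  I1: { [C → . C C c], [C → . F f F], [C → . F], [C → . f c], [F → ) . ) f], [F → ) . C], [F → . ) ) f], [F → . ) C], [F → . f] }  — shift
  I2: { [F' → F .] }  — accept
  I3: { [F → f .] }  — reduce
  I4: { [C → . C C c], [C → . F f F], [C → . F], [C → . f c], [F → ) ) . f], [F → ) . ) f], [F → ) . C], [F → . ) ) f], [F → . ) C], [F → . f] }  — shift
  I5: { [C → . C C c], [C → . F f F], [C → . F], [C → . f c], [C → C . C c], [F → ) C .], [F → . ) ) f], [F → . ) C], [F → . f] }  — shift, reduce
  I6: { [C → F . f F], [C → F .] }  — shift, reduce
  I7: { [C → f . c], [F → f .] }  — shift, reduce
  I8: { [C → f c .] }  — reduce
  I9: { [C → F f . F], [F → . ) ) f], [F → . ) C], [F → . f] }  — shift
  I10: { [C → F f F .] }  — reduce
  I11: { [C → . C C c], [C → . F f F], [C → . F], [C → . f c], [C → C . C c], [C → C C . c], [F → . ) ) f], [F → . ) C], [F → . f] }  — shift
  I12: { [C → C C c .] }  — reduce
  I13: { [C → f . c], [F → ) ) f .], [F → f .] }  — shift, 2 reduces

I13 contains complete items [F → ) ) f .], [F → f .] — reduce-reduce conflict.

Answer: Yes — I13: [F → ) ) f .] vs [F → f .]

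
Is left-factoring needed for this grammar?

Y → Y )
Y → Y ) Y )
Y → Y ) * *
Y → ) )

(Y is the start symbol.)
Yes, Y has productions with common prefix 'Y )'

Left-factoring is needed when two productions for the same non-terminal
share a common prefix on the right-hand side.

Productions for Y:
  Y → Y )
  Y → Y ) Y )
  Y → Y ) * *
  Y → ) )

Found common prefix 'Y )' in productions for Y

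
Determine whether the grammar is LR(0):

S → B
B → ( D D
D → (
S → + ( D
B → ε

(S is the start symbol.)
No. Shift-reduce conflict between [B → .] and [B → . ( D D]

Augment with S' → S and build the canonical LR(0) collection (I0 = CLOSURE({[S' → . S]}), then GOTO on every symbol after a dot until no new states appear). It has 10 states:
  I0: { [B → . ( D D], [B → .], [S → . + ( D], [S → . B], [S' → . S] }  — shift, reduce
  I1: { [B → ( . D D], [D → . (] }  — shift
  I2: { [S → + . ( D] }  — shift
  I3: { [S → B .] }  — reduce
  I4: { [S' → S .] }  — accept
  I5: { [D → . (], [S → + ( . D] }  — shift
  I6: { [D → ( .] }  — reduce
  I7: { [S → + ( D .] }  — reduce
  I8: { [B → ( D . D], [D → . (] }  — shift
  I9: { [B → ( D D .] }  — reduce

Conflict in state I0:
  Shift-reduce conflict between [B → .] and [B → . ( D D]
So the grammar is NOT LR(0).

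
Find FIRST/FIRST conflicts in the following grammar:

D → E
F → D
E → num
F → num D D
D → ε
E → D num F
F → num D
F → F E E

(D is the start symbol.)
FIRST sets of the non-terminals at (or reachable through a nullable prefix from) the front of some alternative:
  FIRST(E) = { 'num' }
  FIRST(D) = { 'num', ε }
  FIRST(F) = { 'num', ε }

Productions for D:
  D → E: FIRST = { 'num' }
  D → ε: FIRST = { ε }
Productions for F:
  F → D: FIRST = { 'num', ε }
  F → num D D: FIRST = { 'num' }
  F → num D: FIRST = { 'num' }
  F → F E E: FIRST = { 'num' }
Productions for E:
  E → num: FIRST = { 'num' }
  E → D num F: FIRST = { 'num' }

Conflict for F: F → D and F → num D D
  Overlap: { 'num' }
Conflict for F: F → D and F → num D
  Overlap: { 'num' }
Conflict for F: F → D and F → F E E
  Overlap: { 'num' }
Conflict for F: F → num D D and F → num D
  Overlap: { 'num' }
Conflict for F: F → num D D and F → F E E
  Overlap: { 'num' }
Conflict for F: F → num D and F → F E E
  Overlap: { 'num' }
Conflict for E: E → num and E → D num F
  Overlap: { 'num' }

Answer: Yes. F → D / F → num D D on { 'num' }; F → D / F → num D on { 'num' }; F → D / F → F E E on { 'num' }; F → num D D / F → num D on { 'num' }; F → num D D / F → F E E on { 'num' }; F → num D / F → F E E on { 'num' }; E → num / E → D num F on { 'num' }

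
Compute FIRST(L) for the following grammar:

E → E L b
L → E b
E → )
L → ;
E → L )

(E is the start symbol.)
FIRST sets of the other non-terminals involved (by the same procedure, iterated to a fixed point):
  FIRST(E) = { ')', ';' }

From L → E b:
  - E is a non-terminal: add FIRST(E) \ {ε} = { ')', ';' }
    E is not nullable, so stop
From L → ;:
  - ';' is a terminal: add ';' and stop

Collecting: FIRST(L) = { ')', ';' }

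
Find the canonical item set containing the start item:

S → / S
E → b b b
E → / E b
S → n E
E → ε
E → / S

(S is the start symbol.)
First, augment the grammar with S' → S
I₀ = CLOSURE({ [S' → . S] }):
  [S' → . S] has the dot before S: add [S → . / S], [S → . n E]
No further items can be added.

I₀ = { [S → . / S], [S → . n E], [S' → . S] }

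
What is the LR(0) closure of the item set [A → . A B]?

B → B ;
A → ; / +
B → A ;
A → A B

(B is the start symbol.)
{ [A → . ; / +], [A → . A B] }

To compute CLOSURE, for each item [A → α.Bβ] where B is a non-terminal, add [B → .γ] for all productions B → γ; repeat for the newly added items until nothing changes.

Start with: [A → . A B]
  [A → . A B] has the dot before A: add [A → . ; / +]
No further items can be added.

CLOSURE = { [A → . ; / +], [A → . A B] }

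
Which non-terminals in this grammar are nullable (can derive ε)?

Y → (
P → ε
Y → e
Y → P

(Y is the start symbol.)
{ 'P', 'Y' }

A non-terminal is nullable if it can derive ε (the empty string): either it has an ε-production, or it has a production whose right-hand side consists entirely of nullable non-terminals.

ε-productions: P → ε
So P is immediately nullable.
Y → P: every symbol on the right is nullable, so Y is nullable too.
Every non-terminal is now nullable.
Nullable = { 'P', 'Y' }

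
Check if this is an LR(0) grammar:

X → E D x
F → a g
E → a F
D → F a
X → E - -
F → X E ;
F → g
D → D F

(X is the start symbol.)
A grammar is LR(0) if no state in the canonical LR(0) collection has:
  - both a shift item (dot before a terminal) and a complete item (shift-reduce conflict), or
  - two or more complete items (reduce-reduce conflict; the accept item [X' → X .] counts as a complete item here).

Augment with X' → X and build the canonical LR(0) collection (I0 = CLOSURE({[X' → . X]}), then GOTO on every symbol after a dot until no new states appear). It has 18 states:
  I0: { [E → . a F], [X → . E - -], [X → . E D x], [X' → . X] }  — shift
  I1: { [D → . D F], [D → . F a], [E → . a F], [F → . X E ;], [F → . a g], [F → . g], [X → . E - -], [X → . E D x], [X → E . - -], [X → E . D x] }  — shift
  I2: { [X' → X .] }  — accept
  I3: { [E → . a F], [E → a . F], [F → . X E ;], [F → . a g], [F → . g], [X → . E - -], [X → . E D x] }  — shift
  I4: { [E → a F .] }  — reduce
  I5: { [E → . a F], [F → X . E ;] }  — shift
  I6: { [E → . a F], [E → a . F], [F → . X E ;], [F → . a g], [F → . g], [F → a . g], [X → . E - -], [X → . E D x] }  — shift
  I7: { [F → g .] }  — reduce
  I8: { [F → a g .], [F → g .] }  — 2 reduces
  I9: { [F → X E . ;] }  — shift
  I10: { [F → X E ; .] }  — reduce
  I11: { [X → E - . -] }  — shift
  I12: { [D → D . F], [E → . a F], [F → . X E ;], [F → . a g], [F → . g], [X → . E - -], [X → . E D x], [X → E D . x] }  — shift
  I13: { [D → F . a] }  — shift
  I14: { [D → F a .] }  — reduce
  I15: { [D → D F .] }  — reduce
  I16: { [X → E D x .] }  — reduce
  I17: { [X → E - - .] }  — reduce

Conflict in state I8:
  Reduce-reduce conflict: [F → a g .] and [F → g .]
So the grammar is NOT LR(0).

Answer: No. Reduce-reduce conflict: [F → a g .] and [F → g .]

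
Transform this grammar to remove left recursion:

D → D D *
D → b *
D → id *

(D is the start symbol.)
D → b * D'
D → id * D'
D' → D * D'
D' → ε

D is directly left-recursive. The standard transformation for
  A → A α₁ | ... | A α_m | β₁ | ... | β_n
is
  A  → β₁ A' | ... | β_n A'
  A' → α₁ A' | ... | α_m A' | ε

D → b * becomes D → b * D'
D → id * becomes D → id * D'
D → D D * becomes D' → D * D'
Add D' → ε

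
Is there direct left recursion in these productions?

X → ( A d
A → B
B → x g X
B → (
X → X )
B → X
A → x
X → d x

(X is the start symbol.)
Direct left recursion occurs when N → N α for some non-terminal N (the right-hand side begins with the left-hand side itself).

X → ( A d: starts with '('
A → B: starts with B
B → x g X: starts with x
B → (: starts with '('
X → X ): LEFT RECURSIVE (starts with X)
B → X: starts with X
A → x: starts with x
X → d x: starts with d

The grammar has direct left recursion on: X.

Answer: Yes, X is left-recursive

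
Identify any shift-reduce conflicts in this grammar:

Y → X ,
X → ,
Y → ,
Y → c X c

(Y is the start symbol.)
Augment with Y' → Y and build the canonical LR(0) collection (I0 = CLOSURE({[Y' → . Y]}), then GOTO on every symbol after a dot until no new states appear). It has 9 states:
  I0: { [X → . ,], [Y → . ,], [Y → . X ,], [Y → . c X c], [Y' → . Y] }  — shift
  I1: { [X → , .], [Y → , .] }  — 2 reduces
  I2: { [Y → X . ,] }  — shift
  I3: { [Y' → Y .] }  — accept
  I4: { [X → . ,], [Y → c . X c] }  — shift
  I5: { [X → , .] }  — reduce
  I6: { [Y → c X . c] }  — shift
  I7: { [Y → c X c .] }  — reduce
  I8: { [Y → X , .] }  — reduce

No state contains both a complete item and a shift item.

Answer: No shift-reduce conflicts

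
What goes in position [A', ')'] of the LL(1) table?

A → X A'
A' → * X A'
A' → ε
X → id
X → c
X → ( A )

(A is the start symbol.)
To find M[A', ')'], we find productions for A' where ')' is in the predict set (PREDICT(N → α) = (FIRST(α) \ {ε}) ∪ (FOLLOW(N) if α ⇒* ε)).

Relevant sets:
  FOLLOW(A') = { $, ')' }

A' → * X A': PREDICT = { '*' }
A' → ε: PREDICT = { $, ')' }
  ')' is in predict set, so this production goes in M[A', ')']

M[A', ')'] = A' → ε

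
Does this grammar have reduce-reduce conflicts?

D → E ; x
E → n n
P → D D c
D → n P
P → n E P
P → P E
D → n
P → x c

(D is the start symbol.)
Augment with D' → D and build the canonical LR(0) collection (I0 = CLOSURE({[D' → . D]}), then GOTO on every symbol after a dot until no new states appear). It has 19 states:
  I0: { [D → . E ; x], [D → . n P], [D → . n], [D' → . D], [E → . n n] }  — shift
  I1: { [D' → D .] }  — accept
  I2: { [D → E . ; x] }  — shift
  I3: { [D → . E ; x], [D → . n P], [D → . n], [D → n . P], [D → n .], [E → . n n], [E → n . n], [P → . D D c], [P → . P E], [P → . n E P], [P → . x c] }  — shift, reduce
  I4: { [D → . E ; x], [D → . n P], [D → . n], [E → . n n], [P → D . D c] }  — shift
  I5: { [D → n P .], [E → . n n], [P → P . E] }  — shift, reduce
  I6: { [D → . E ; x], [D → . n P], [D → . n], [D → n . P], [D → n .], [E → . n n], [E → n . n], [E → n n .], [P → . D D c], [P → . P E], [P → . n E P], [P → . x c], [P → n . E P] }  — shift, 2 reduces
  I7: { [P → x . c] }  — shift
  I8: { [P → x c .] }  — reduce
  I9: { [D → . E ; x], [D → . n P], [D → . n], [D → E . ; x], [E → . n n], [P → . D D c], [P → . P E], [P → . n E P], [P → . x c], [P → n E . P] }  — shift
  I10: { [D → E ; . x] }  — shift
  I11: { [E → . n n], [P → P . E], [P → n E P .] }  — shift, reduce
  I12: { [D → . E ; x], [D → . n P], [D → . n], [D → n . P], [D → n .], [E → . n n], [E → n . n], [P → . D D c], [P → . P E], [P → . n E P], [P → . x c], [P → n . E P] }  — shift, reduce
  I13: { [P → P E .] }  — reduce
  I14: { [E → n . n] }  — shift
  I15: { [E → n n .] }  — reduce
  I16: { [D → E ; x .] }  — reduce
  I17: { [P → D D . c] }  — shift
  I18: { [P → D D c .] }  — reduce

I6 contains complete items [D → n .], [E → n n .] — reduce-reduce conflict.

Answer: Yes — I6: [D → n .] vs [E → n n .]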